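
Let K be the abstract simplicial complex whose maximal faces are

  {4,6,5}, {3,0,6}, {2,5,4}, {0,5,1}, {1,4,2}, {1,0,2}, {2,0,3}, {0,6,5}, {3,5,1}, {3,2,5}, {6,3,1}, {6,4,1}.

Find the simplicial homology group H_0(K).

Order the vertices as 0 < 1 < 2 < 3 < 4 < 5 < 6. Listing each simplex with vertices in this order, K has dimension 2 with simplices:

  0-simplices (7): [0], [1], [2], [3], [4], [5], [6]
  1-simplices (18): [0,1], [0,2], [0,3], [0,5], [0,6], [1,2], [1,3], [1,4], [1,5], [1,6], [2,3], [2,4], [2,5], [3,5], [3,6], [4,5], [4,6], [5,6]
  2-simplices (12): [0,1,2], [0,1,5], [0,2,3], [0,3,6], [0,5,6], [1,2,4], [1,3,5], [1,3,6], [1,4,6], [2,3,5], [2,4,5], [4,5,6]

so the chain groups are C_0 ≅ Z^7, C_1 ≅ Z^18, C_2 ≅ Z^12.

∂_1: C_1 → C_0 maps an edge to its endpoints' difference, ∂[p,q] = q − p. For instance
  ∂[4,6] = [6] − [4].
The 7×18 boundary matrix has rank 6 and Smith normal form diag(1,1,1,1,1,1).

Boundary ∂_2: C_2 → C_1 acts by ∂[p,q,r] = [q,r] − [p,r] + [p,q]. For instance
  ∂[2,4,5] = [4,5] − [2,5] + [2,4],
  ∂[0,2,3] = [2,3] − [0,3] + [0,2].
This gives a 18×12 integer matrix of rank 12; reducing to Smith normal form yields diagonal entries (1,1,1,1,1,1,1,1,1,1,1,2).

Now H_k = ker ∂_k / im ∂_{k+1}, so:

  H_0: rank C_0 − rank ∂_1 = 7 − 6 = 1, and the invariant factors of ∂_1 are all 1, so H_0 = Z.

H_0 ≅ Z.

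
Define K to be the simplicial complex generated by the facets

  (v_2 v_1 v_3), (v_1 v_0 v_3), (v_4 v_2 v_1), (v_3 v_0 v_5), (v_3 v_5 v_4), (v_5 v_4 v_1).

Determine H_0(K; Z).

H_0 ≅ Z.

K has 6 vertices, 12 edges, 6 triangles.
rank ∂_0 = 0, rank ∂_1 = 5 ⇒ b_0 = 6 − 0 − 5 = 1; all invariant factors of ∂_1 are 1 so no torsion. So H_0 ≅ Z.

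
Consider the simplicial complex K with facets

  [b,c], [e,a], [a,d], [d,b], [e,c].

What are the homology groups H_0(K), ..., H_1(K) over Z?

H_0 ≅ Z,  H_1 ≅ Z.

Order the vertices as a < b < c < d < e. Listing each simplex with vertices in this order, K has dimension 1 with simplices:

  0-simplices (5): a, b, c, d, e
  1-simplices (5): ad, ae, bc, bd, ce

giving chain groups C_0 ≅ Z^5, C_1 ≅ Z^5.

∂_1: C_1 → C_0 sends each edge [p,q] (with p < q) to q − p.
This gives a 5×5 integer matrix of rank 4; reducing to Smith normal form yields diagonal entries (1,1,1,1).

Reading off H_k = ker ∂_k / im ∂_{k+1}:

  H_0: rank C_0 − rank ∂_1 = 5 − 4 = 1, and the invariant factors of ∂_1 are all 1, so H_0 = Z.
  H_1: rank ker ∂_1 − rank ∂_2 = (5 − 4) − 0 = 1, and there is no ∂_2, so H_1 = Z.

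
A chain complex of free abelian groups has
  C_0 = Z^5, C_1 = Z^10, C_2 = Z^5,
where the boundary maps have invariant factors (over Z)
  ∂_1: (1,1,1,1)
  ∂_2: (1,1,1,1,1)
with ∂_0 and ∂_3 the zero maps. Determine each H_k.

H_0: b_0 = 5 − 0 − 4 = 1; torsion from ∂_1 factors > 1: none. So H_0 ≅ Z.
H_1: b_1 = 10 − 4 − 5 = 1; torsion from ∂_2 factors > 1: none. So H_1 ≅ Z.
H_2: b_2 = 5 − 5 − 0 = 0; torsion from ∂_3 factors > 1: none. So H_2 ≅ 0.

H_0 ≅ Z,  H_1 ≅ Z,  H_2 = 0.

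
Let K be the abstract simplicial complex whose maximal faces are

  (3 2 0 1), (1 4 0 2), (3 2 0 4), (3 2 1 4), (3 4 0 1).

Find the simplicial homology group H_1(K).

H_1 ≅ 0.

Take the total order 0 < 1 < 2 < 3 < 4 on the vertex set. Then K (dimension 3) consists of the simplices:

  0-simplices (5): [0], [1], [2], [3], [4]
  1-simplices (10): [0,1], [0,2], [0,3], [0,4], [1,2], [1,3], [1,4], [2,3], [2,4], [3,4]
  2-simplices (10): [0,1,2], [0,1,3], [0,1,4], [0,2,3], [0,2,4], [0,3,4], [1,2,3], [1,2,4], [1,3,4], [2,3,4]
  3-simplices (5): [0,1,2,3], [0,1,2,4], [0,1,3,4], [0,2,3,4], [1,2,3,4]

giving chain groups C_0 ≅ Z^5, C_1 ≅ Z^10, C_2 ≅ Z^10, C_3 ≅ Z^5.

Boundary ∂_1: C_1 → C_0 is given by ∂[p,q] = [q] − [p].
As a 5×10 matrix over Z this has rank 4, with invariant factors (1,1,1,1).

Boundary ∂_2: C_2 → C_1 maps a triangle to the signed sum of its edges. For instance
  ∂[1,2,3] = [2,3] − [1,3] + [1,2],
  ∂[0,1,4] = [1,4] − [0,4] + [0,1].
This gives a 10×10 integer matrix of rank 6; reducing to Smith normal form yields diagonal entries (1,1,1,1,1,1).

∂_3: C_3 → C_2 sends each 3-simplex σ to the alternating sum Σ_i (−1)^i (σ with its i-th vertex removed). For instance
  ∂[0,1,2,4] = [1,2,4] − [0,2,4] + [0,1,4] − [0,1,2],
  ∂[1,2,3,4] = [2,3,4] − [1,3,4] + [1,2,4] − [1,2,3].
This gives a 10×5 integer matrix of rank 4; reducing to Smith normal form yields diagonal entries (1,1,1,1).

Now H_k = ker ∂_k / im ∂_{k+1}, so:

  H_1: rank ker ∂_1 − rank ∂_2 = (10 − 4) − 6 = 0, and the invariant factors of ∂_2 are all 1, so H_1 = 0.

(K is a triangulation of the 3-sphere S^3.)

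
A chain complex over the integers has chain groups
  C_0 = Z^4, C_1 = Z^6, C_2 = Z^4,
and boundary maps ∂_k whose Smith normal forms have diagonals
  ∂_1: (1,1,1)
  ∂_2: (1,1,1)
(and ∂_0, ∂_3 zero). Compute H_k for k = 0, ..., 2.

H_0: b_0 = 4 − 0 − 3 = 1; torsion from ∂_1 factors > 1: none. So H_0 = Z.
H_1: b_1 = 6 − 3 − 3 = 0; torsion from ∂_2 factors > 1: none. So H_1 = 0.
H_2: b_2 = 4 − 3 − 0 = 1; torsion from ∂_3 factors > 1: none. So H_2 = Z.

H_0 = Z,  H_1 = 0,  H_2 = Z.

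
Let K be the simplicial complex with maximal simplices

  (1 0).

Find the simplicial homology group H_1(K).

H_1 ≅ 0.

Order the vertices as 0 < 1. Listing each simplex with vertices in this order, K has dimension 1 with simplices:

  0-simplices (2): [0], [1]
  1-simplices (1): [0,1]

giving chain groups C_0 ≅ Z^2, C_1 ≅ Z^1.

The boundary map ∂_1: C_1 → C_0 is given by ∂[p,q] = [q] − [p].
This gives a 2×1 integer matrix of rank 1; reducing to Smith normal form yields diagonal entries (1).

Computing H_k = (kernel of ∂_k) / (image of ∂_{k+1}):

  H_1: rank ker ∂_1 − rank ∂_2 = (1 − 1) − 0 = 0, and there is no ∂_2, so H_1 ≅ 0.

(K is a triangulation of the 1-simplex.)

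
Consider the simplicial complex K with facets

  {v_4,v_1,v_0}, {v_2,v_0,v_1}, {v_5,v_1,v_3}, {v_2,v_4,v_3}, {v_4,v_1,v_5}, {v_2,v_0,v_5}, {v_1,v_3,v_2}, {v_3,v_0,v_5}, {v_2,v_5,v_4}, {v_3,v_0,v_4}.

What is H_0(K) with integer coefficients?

We work with the vertex ordering v_0 < v_1 < v_2 < v_3 < v_4 < v_5. The simplices of K, each written with vertices in increasing order, are:

  0-simplices (6): [v_0], [v_1], [v_2], [v_3], [v_4], [v_5]
  1-simplices (15): (15 of them)
  2-simplices (10): [v_0,v_1,v_2], [v_0,v_1,v_4], [v_0,v_2,v_5], [v_0,v_3,v_4], [v_0,v_3,v_5], [v_1,v_2,v_3], [v_1,v_3,v_5], [v_1,v_4,v_5], [v_2,v_3,v_4], [v_2,v_4,v_5]

giving chain groups C_0 ≅ Z^6, C_1 ≅ Z^15, C_2 ≅ Z^10.

∂_1: C_1 → C_0 is given by ∂[p,q] = [q] − [p]. For instance
  ∂[v_2,v_5] = [v_5] − [v_2].
The 6×15 boundary matrix has rank 5 and Smith normal form diag(1,1,1,1,1).

∂_2: C_2 → C_1 acts by ∂[p,q,r] = [q,r] − [p,r] + [p,q]. For instance
  ∂[v_0,v_1,v_2] = [v_1,v_2] − [v_0,v_2] + [v_0,v_1],
  ∂[v_0,v_3,v_5] = [v_3,v_5] − [v_0,v_5] + [v_0,v_3].
The 15×10 boundary matrix has rank 10 and Smith normal form diag(1,1,1,1,1,1,1,1,1,2).

Reading off H_k = ker ∂_k / im ∂_{k+1}:

  H_0: rank C_0 − rank ∂_1 = 6 − 5 = 1, and the invariant factors of ∂_1 are all 1, so H_0 = Z.

H_0 = Z.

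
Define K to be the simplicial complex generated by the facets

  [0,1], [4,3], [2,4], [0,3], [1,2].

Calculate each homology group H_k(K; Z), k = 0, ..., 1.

H_0 ≅ Z,  H_1 ≅ Z.

Order the vertices as 0 < 1 < 2 < 3 < 4. Listing each simplex with vertices in this order, K has dimension 1 with simplices:

  0-simplices (5): [0], [1], [2], [3], [4]
  1-simplices (5): [0,1], [0,3], [1,2], [2,4], [3,4]

so the chain groups are C_0 ≅ Z^5, C_1 ≅ Z^5.

The boundary map ∂_1: C_1 → C_0 sends each edge [p,q] (with p < q) to q − p.
As a 5×5 matrix over Z this has rank 4, with invariant factors (1,1,1,1).

Now H_k = ker ∂_k / im ∂_{k+1}, so:

  H_0: rank C_0 − rank ∂_1 = 5 − 4 = 1, and the invariant factors of ∂_1 are all 1, so H_0 ≅ Z.
  H_1: rank ker ∂_1 − rank ∂_2 = (5 − 4) − 0 = 1, and there is no ∂_2, so H_1 ≅ Z.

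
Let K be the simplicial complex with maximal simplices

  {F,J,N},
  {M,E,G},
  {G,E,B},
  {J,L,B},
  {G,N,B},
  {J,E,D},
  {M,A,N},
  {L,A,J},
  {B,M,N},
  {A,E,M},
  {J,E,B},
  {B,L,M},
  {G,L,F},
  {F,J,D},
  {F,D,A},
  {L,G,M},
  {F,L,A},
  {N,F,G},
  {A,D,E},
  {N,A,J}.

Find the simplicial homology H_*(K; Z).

H_0 ≅ Z,  H_1 ≅ Z ⊕ Z_2,  H_2 = 0.

Fix the vertex order A < B < D < E < F < G < J < L < M < N and write every simplex with vertices in increasing order. Then dim K = 2 and the simplices of K are:

  0-simplices (10): A, B, D, E, F, G, J, L, M, N
  1-simplices (30): AD, AE, AF, AJ, AL, AM, AN, BE, BG, BJ, BL, BM, BN, DE, DF, DJ, EG, EJ, EM, FG, FJ, FL, FN, GL, GM, GN, JL, JN, LM, MN
  2-simplices (20): ADE, ADF, AEM, AFL, AJL, AJN, AMN, BEG, BEJ, BGN, BJL, BLM, BMN, DEJ, DFJ, EGM, FGL, FGN, FJN, GLM

so the chain groups are C_0 ≅ Z^10, C_1 ≅ Z^30, C_2 ≅ Z^20.

The boundary map ∂_1: C_1 → C_0 maps an edge to its endpoints' difference, ∂[p,q] = q − p. For instance
  ∂GM = M − G.
As a 10×30 matrix over Z this has rank 9, with invariant factors (1,1,1,1,1,1,1,1,1).

∂_2: C_2 → C_1 sends each 2-simplex [p,q,r] to [q,r] − [p,r] + [p,q]. For instance
  ∂BJL = JL − BL + BJ,
  ∂FJN = JN − FN + FJ.
The resulting 30×20 matrix has rank 20, and its Smith normal form has invariant factors (1,1,1,1,1,1,1,1,1,1,1,1,1,1,1,1,1,1,1,2).

Reading off H_k = ker ∂_k / im ∂_{k+1}:

  H_0: rank C_0 − rank ∂_1 = 10 − 9 = 1, and the invariant factors of ∂_1 are all 1, so H_0 = Z.
  H_1: rank ker ∂_1 − rank ∂_2 = (30 − 9) − 20 = 1, and ∂_2 has invariant factor 2 > 1, so H_1 = Z ⊕ Z_2.
  H_2: rank ker ∂_2 − rank ∂_3 = (20 − 20) − 0 = 0, and there is no ∂_3, so H_2 = 0.

As a check, the Euler characteristic is 10 − 30 + 20 = 0, which agrees with 1 − 1 + 0 = 0.
(K is a triangulation of the Klein bottle.)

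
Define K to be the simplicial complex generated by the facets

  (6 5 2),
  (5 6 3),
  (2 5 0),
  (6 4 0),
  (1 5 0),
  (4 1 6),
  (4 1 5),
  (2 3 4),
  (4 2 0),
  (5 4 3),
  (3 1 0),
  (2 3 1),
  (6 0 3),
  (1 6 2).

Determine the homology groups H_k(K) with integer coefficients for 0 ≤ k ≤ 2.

H_0 = Z,  H_1 = Z^2,  H_2 = Z.

We work with the vertex ordering 0 < 1 < 2 < 3 < 4 < 5 < 6. The simplices of K, each written with vertices in increasing order, are:

  0-simplices (7): [0], [1], [2], [3], [4], [5], [6]
  1-simplices (21): [0,1], [0,2], [0,3], [0,4], [0,5], [0,6], [1,2], [1,3], [1,4], [1,5], [1,6], [2,3], [2,4], [2,5], [2,6], [3,4], [3,5], [3,6], [4,5], [4,6], [5,6]
  2-simplices (14): [0,1,3], [0,1,5], [0,2,4], [0,2,5], [0,3,6], [0,4,6], [1,2,3], [1,2,6], [1,4,5], [1,4,6], [2,3,4], [2,5,6], [3,4,5], [3,5,6]

so the chain groups are C_0 ≅ Z^7, C_1 ≅ Z^21, C_2 ≅ Z^14.

The boundary map ∂_1: C_1 → C_0 maps an edge to its endpoints' difference, ∂[p,q] = q − p. For instance
  ∂[0,6] = [6] − [0].
The resulting 7×21 matrix has rank 6, and its Smith normal form has invariant factors (1,1,1,1,1,1).

The boundary map ∂_2: C_2 → C_1 sends each 2-simplex [p,q,r] to [q,r] − [p,r] + [p,q]. For instance
  ∂[0,1,5] = [1,5] − [0,5] + [0,1],
  ∂[0,4,6] = [4,6] − [0,6] + [0,4].
This gives a 21×14 integer matrix of rank 13; reducing to Smith normal form yields diagonal entries (1,1,1,1,1,1,1,1,1,1,1,1,1).

From H_k ≅ ker(∂_k) / im(∂_{k+1}) we obtain:

  H_0: rank C_0 − rank ∂_1 = 7 − 6 = 1, and the invariant factors of ∂_1 are all 1, so H_0 ≅ Z.
  H_1: rank ker ∂_1 − rank ∂_2 = (21 − 6) − 13 = 2, and the invariant factors of ∂_2 are all 1, so H_1 ≅ Z^2.
  H_2: rank ker ∂_2 − rank ∂_3 = (14 − 13) − 0 = 1, and there is no ∂_3, so H_2 ≅ Z.

As a check, the Euler characteristic is 7 − 21 + 14 = 0, which agrees with 1 − 2 + 1 = 0.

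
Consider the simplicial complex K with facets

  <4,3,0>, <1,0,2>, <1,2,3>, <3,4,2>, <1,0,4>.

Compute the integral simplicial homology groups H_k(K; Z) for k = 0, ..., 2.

Take the total order 0 < 1 < 2 < 3 < 4 on the vertex set. Then K (dimension 2) consists of the simplices:

  0-simplices (5): [0], [1], [2], [3], [4]
  1-simplices (10): [0,1], [0,2], [0,3], [0,4], [1,2], [1,3], [1,4], [2,3], [2,4], [3,4]
  2-simplices (5): [0,1,2], [0,1,4], [0,3,4], [1,2,3], [2,3,4]

Hence C_0 ≅ Z^5, C_1 ≅ Z^10, C_2 ≅ Z^5.

∂_1: C_1 → C_0 maps an edge to its endpoints' difference, ∂[p,q] = q − p. For instance
  ∂[0,2] = [2] − [0].
This gives a 5×10 integer matrix of rank 4; reducing to Smith normal form yields diagonal entries (1,1,1,1).

The boundary map ∂_2: C_2 → C_1 acts by ∂[p,q,r] = [q,r] − [p,r] + [p,q]. For instance
  ∂[0,1,4] = [1,4] − [0,4] + [0,1],
  ∂[1,2,3] = [2,3] − [1,3] + [1,2].
The 10×5 boundary matrix has rank 5 and Smith normal form diag(1,1,1,1,1).

Reading off H_k = ker ∂_k / im ∂_{k+1}:

  H_0: rank C_0 − rank ∂_1 = 5 − 4 = 1, and the invariant factors of ∂_1 are all 1, so H_0 ≅ Z.
  H_1: rank ker ∂_1 − rank ∂_2 = (10 − 4) − 5 = 1, and the invariant factors of ∂_2 are all 1, so H_1 ≅ Z.
  H_2: rank ker ∂_2 − rank ∂_3 = (5 − 5) − 0 = 0, and there is no ∂_3, so H_2 ≅ 0.

H_0 ≅ Z,  H_1 ≅ Z,  H_2 = 0.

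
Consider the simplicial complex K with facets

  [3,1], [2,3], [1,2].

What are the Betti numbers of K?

Order the vertices as 1 < 2 < 3. Listing each simplex with vertices in this order, K has dimension 1 with simplices:

  0-simplices (3): [1], [2], [3]
  1-simplices (3): [1,2], [1,3], [2,3]

Hence C_0 ≅ Z^3, C_1 ≅ Z^3.

Boundary ∂_1: C_1 → C_0 sends each edge [p,q] (with p < q) to q − p.
As a 3×3 matrix over Z this has rank 2, with invariant factors (1,1).

From H_k ≅ ker(∂_k) / im(∂_{k+1}) we obtain:

  H_0: rank C_0 − rank ∂_1 = 3 − 2 = 1, and the invariant factors of ∂_1 are all 1, so H_0 ≅ Z.
  H_1: rank ker ∂_1 − rank ∂_2 = (3 − 2) − 0 = 1, and there is no ∂_2, so H_1 ≅ Z.

As a check, the Euler characteristic is 3 − 3 = 0, which agrees with 1 − 1 = 0.
(K is a triangulation of the circle S^1.)

Hence the Betti numbers are b_0 = 1, b_1 = 1.

b_0 = 1, b_1 = 1.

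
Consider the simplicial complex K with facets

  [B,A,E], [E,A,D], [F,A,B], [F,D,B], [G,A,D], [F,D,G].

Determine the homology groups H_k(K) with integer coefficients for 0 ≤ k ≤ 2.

H_0 ≅ Z,  H_1 ≅ Z,  H_2 = 0.

Order the vertices as A < B < D < E < F < G. Listing each simplex with vertices in this order, K has dimension 2 with simplices:

  0-simplices (6): A, B, D, E, F, G
  1-simplices (12): AB, AD, AE, AF, AG, BD, BE, BF, DE, DF, DG, FG
  2-simplices (6): ABE, ABF, ADE, ADG, BDF, DFG

giving chain groups C_0 ≅ Z^6, C_1 ≅ Z^12, C_2 ≅ Z^6.

Boundary ∂_1: C_1 → C_0 sends each edge [p,q] (with p < q) to q − p. For instance
  ∂AD = D − A.
This gives a 6×12 integer matrix of rank 5; reducing to Smith normal form yields diagonal entries (1,1,1,1,1).

Boundary ∂_2: C_2 → C_1 sends each 2-simplex [p,q,r] to [q,r] − [p,r] + [p,q]. For instance
  ∂ADG = DG − AG + AD,
  ∂BDF = DF − BF + BD.
The resulting 12×6 matrix has rank 6, and its Smith normal form has invariant factors (1,1,1,1,1,1).

Reading off H_k = ker ∂_k / im ∂_{k+1}:

  H_0: rank C_0 − rank ∂_1 = 6 − 5 = 1, and the invariant factors of ∂_1 are all 1, so H_0 = Z.
  H_1: rank ker ∂_1 − rank ∂_2 = (12 − 5) − 6 = 1, and the invariant factors of ∂_2 are all 1, so H_1 = Z.
  H_2: rank ker ∂_2 − rank ∂_3 = (6 − 6) − 0 = 0, and there is no ∂_3, so H_2 = 0.

As a check, the Euler characteristic is 6 − 12 + 6 = 0, which agrees with 1 − 1 + 0 = 0.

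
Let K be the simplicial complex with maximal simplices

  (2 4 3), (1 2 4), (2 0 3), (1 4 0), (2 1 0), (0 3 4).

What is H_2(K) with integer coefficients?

H_2 ≅ Z.

We work with the vertex ordering 0 < 1 < 2 < 3 < 4. The simplices of K, each written with vertices in increasing order, are:

  0-simplices (5): [0], [1], [2], [3], [4]
  1-simplices (9): [0,1], [0,2], [0,3], [0,4], [1,2], [1,4], [2,3], [2,4], [3,4]
  2-simplices (6): [0,1,2], [0,1,4], [0,2,3], [0,3,4], [1,2,4], [2,3,4]

Hence C_0 ≅ Z^5, C_1 ≅ Z^9, C_2 ≅ Z^6.

∂_1: C_1 → C_0 maps an edge to its endpoints' difference, ∂[p,q] = q − p. For instance
  ∂[0,4] = [4] − [0].
The resulting 5×9 matrix has rank 4, and its Smith normal form has invariant factors (1,1,1,1).

∂_2: C_2 → C_1 sends each 2-simplex [p,q,r] to [q,r] − [p,r] + [p,q]. For instance
  ∂[0,3,4] = [3,4] − [0,4] + [0,3],
  ∂[1,2,4] = [2,4] − [1,4] + [1,2].
The 9×6 boundary matrix has rank 5 and Smith normal form diag(1,1,1,1,1).

Reading off H_k = ker ∂_k / im ∂_{k+1}:

  H_2: rank ker ∂_2 − rank ∂_3 = (6 − 5) − 0 = 1, and there is no ∂_3, so H_2 ≅ Z.

(K is a triangulation of the 2-sphere S^2.)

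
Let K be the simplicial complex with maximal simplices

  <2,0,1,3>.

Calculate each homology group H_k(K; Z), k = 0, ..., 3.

Fix the vertex order 0 < 1 < 2 < 3 and write every simplex with vertices in increasing order. Then dim K = 3 and the simplices of K are:

  0-simplices (4): [0], [1], [2], [3]
  1-simplices (6): [0,1], [0,2], [0,3], [1,2], [1,3], [2,3]
  2-simplices (4): [0,1,2], [0,1,3], [0,2,3], [1,2,3]
  3-simplices (1): [0,1,2,3]

so the chain groups are C_0 ≅ Z^4, C_1 ≅ Z^6, C_2 ≅ Z^4, C_3 ≅ Z^1.

∂_1: C_1 → C_0 maps an edge to its endpoints' difference, ∂[p,q] = q − p. For instance
  ∂[0,2] = [2] − [0].
As a 4×6 matrix over Z this has rank 3, with invariant factors (1,1,1).

The boundary map ∂_2: C_2 → C_1 maps a triangle to the signed sum of its edges. For instance
  ∂[0,1,3] = [1,3] − [0,3] + [0,1],
  ∂[0,1,2] = [1,2] − [0,2] + [0,1].
The 6×4 boundary matrix has rank 3 and Smith normal form diag(1,1,1).

∂_3: C_3 → C_2 sends each 3-simplex σ to the alternating sum Σ_i (−1)^i (σ with its i-th vertex removed). For instance
  ∂[0,1,2,3] = [1,2,3] − [0,2,3] + [0,1,3] − [0,1,2].
This gives a 4×1 integer matrix of rank 1; reducing to Smith normal form yields diagonal entries (1).

From H_k ≅ ker(∂_k) / im(∂_{k+1}) we obtain:

  H_0: rank C_0 − rank ∂_1 = 4 − 3 = 1, and the invariant factors of ∂_1 are all 1, so H_0 = Z.
  H_1: rank ker ∂_1 − rank ∂_2 = (6 − 3) − 3 = 0, and the invariant factors of ∂_2 are all 1, so H_1 = 0.
  H_2: rank ker ∂_2 − rank ∂_3 = (4 − 3) − 1 = 0, and the invariant factors of ∂_3 are all 1, so H_2 = 0.
  H_3: rank ker ∂_3 − rank ∂_4 = (1 − 1) − 0 = 0, and there is no ∂_4, so H_3 = 0.

As a check, the Euler characteristic is 4 − 6 + 4 − 1 = 1, which agrees with 1 − 0 + 0 − 0 = 1.

H_0 ≅ Z,  H_1 = 0,  H_2 = 0,  H_3 = 0.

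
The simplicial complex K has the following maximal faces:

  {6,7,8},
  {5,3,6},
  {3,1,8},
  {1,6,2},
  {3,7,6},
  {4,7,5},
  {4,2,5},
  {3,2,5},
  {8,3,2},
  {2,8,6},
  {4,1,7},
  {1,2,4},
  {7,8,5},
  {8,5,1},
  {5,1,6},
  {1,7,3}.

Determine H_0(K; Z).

H_0 ≅ Z.

K has 8 vertices, 24 edges, 16 triangles.
rank ∂_0 = 0, rank ∂_1 = 7 ⇒ b_0 = 8 − 0 − 7 = 1; all invariant factors of ∂_1 are 1 so no torsion. So H_0 = Z.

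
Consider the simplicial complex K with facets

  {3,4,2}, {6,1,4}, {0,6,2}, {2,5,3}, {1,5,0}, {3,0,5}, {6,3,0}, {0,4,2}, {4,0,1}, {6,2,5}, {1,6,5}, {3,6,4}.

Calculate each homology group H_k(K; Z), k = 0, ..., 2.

We work with the vertex ordering 0 < 1 < 2 < 3 < 4 < 5 < 6. The simplices of K, each written with vertices in increasing order, are:

  0-simplices (7): [0], [1], [2], [3], [4], [5], [6]
  1-simplices (18): [0,1], [0,2], [0,3], [0,4], [0,5], [0,6], [1,4], [1,5], [1,6], [2,3], [2,4], [2,5], [2,6], [3,4], [3,5], [3,6], [4,6], [5,6]
  2-simplices (12): [0,1,4], [0,1,5], [0,2,4], [0,2,6], [0,3,5], [0,3,6], [1,4,6], [1,5,6], [2,3,4], [2,3,5], [2,5,6], [3,4,6]

so the chain groups are C_0 ≅ Z^7, C_1 ≅ Z^18, C_2 ≅ Z^12.

The boundary map ∂_1: C_1 → C_0 maps an edge to its endpoints' difference, ∂[p,q] = q − p. For instance
  ∂[1,4] = [4] − [1].
As a 7×18 matrix over Z this has rank 6, with invariant factors (1,1,1,1,1,1).

∂_2: C_2 → C_1 acts by ∂[p,q,r] = [q,r] − [p,r] + [p,q]. For instance
  ∂[2,5,6] = [5,6] − [2,6] + [2,5],
  ∂[1,5,6] = [5,6] − [1,6] + [1,5].
As a 18×12 matrix over Z this has rank 12, with invariant factors (1,1,1,1,1,1,1,1,1,1,1,2).

Computing H_k = (kernel of ∂_k) / (image of ∂_{k+1}):

  H_0: rank C_0 − rank ∂_1 = 7 − 6 = 1, and the invariant factors of ∂_1 are all 1, so H_0 = Z.
  H_1: rank ker ∂_1 − rank ∂_2 = (18 − 6) − 12 = 0, and ∂_2 has invariant factor 2 > 1, so H_1 = Z/2.
  H_2: rank ker ∂_2 − rank ∂_3 = (12 − 12) − 0 = 0, and there is no ∂_3, so H_2 = 0.

As a check, the Euler characteristic is 7 − 18 + 12 = 1, which agrees with 1 − 0 + 0 = 1.
(K is a triangulation of the real projective plane RP^2.)

H_0 ≅ Z,  H_1 ≅ Z/2,  H_2 = 0.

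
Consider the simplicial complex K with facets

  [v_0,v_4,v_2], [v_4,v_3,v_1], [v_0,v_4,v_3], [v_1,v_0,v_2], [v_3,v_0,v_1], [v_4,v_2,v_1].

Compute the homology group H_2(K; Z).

H_2 = Z.

We work with the vertex ordering v_0 < v_1 < v_2 < v_3 < v_4. The simplices of K, each written with vertices in increasing order, are:

  0-simplices (5): [v_0], [v_1], [v_2], [v_3], [v_4]
  1-simplices (9): [v_0,v_1], [v_0,v_2], [v_0,v_3], [v_0,v_4], [v_1,v_2], [v_1,v_3], [v_1,v_4], [v_2,v_4], [v_3,v_4]
  2-simplices (6): [v_0,v_1,v_2], [v_0,v_1,v_3], [v_0,v_2,v_4], [v_0,v_3,v_4], [v_1,v_2,v_4], [v_1,v_3,v_4]

so the chain groups are C_0 ≅ Z^5, C_1 ≅ Z^9, C_2 ≅ Z^6.

∂_1: C_1 → C_0 sends each edge [p,q] (with p < q) to q − p.
This gives a 5×9 integer matrix of rank 4; reducing to Smith normal form yields diagonal entries (1,1,1,1).

∂_2: C_2 → C_1 acts by ∂[p,q,r] = [q,r] − [p,r] + [p,q]. For instance
  ∂[v_0,v_1,v_3] = [v_1,v_3] − [v_0,v_3] + [v_0,v_1],
  ∂[v_1,v_2,v_4] = [v_2,v_4] − [v_1,v_4] + [v_1,v_2].
The 9×6 boundary matrix has rank 5 and Smith normal form diag(1,1,1,1,1).

Now H_k = ker ∂_k / im ∂_{k+1}, so:

  H_2: rank ker ∂_2 − rank ∂_3 = (6 − 5) − 0 = 1, and there is no ∂_3, so H_2 ≅ Z.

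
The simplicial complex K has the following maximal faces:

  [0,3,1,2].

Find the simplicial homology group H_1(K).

H_1 = 0.

We work with the vertex ordering 0 < 1 < 2 < 3. The simplices of K, each written with vertices in increasing order, are:

  0-simplices (4): [0], [1], [2], [3]
  1-simplices (6): [0,1], [0,2], [0,3], [1,2], [1,3], [2,3]
  2-simplices (4): [0,1,2], [0,1,3], [0,2,3], [1,2,3]
  3-simplices (1): [0,1,2,3]

Hence C_0 ≅ Z^4, C_1 ≅ Z^6, C_2 ≅ Z^4, C_3 ≅ Z^1.

Boundary ∂_1: C_1 → C_0 maps an edge to its endpoints' difference, ∂[p,q] = q − p.
The 4×6 boundary matrix has rank 3 and Smith normal form diag(1,1,1).

The boundary map ∂_2: C_2 → C_1 sends each 2-simplex [p,q,r] to [q,r] − [p,r] + [p,q]. For instance
  ∂[0,2,3] = [2,3] − [0,3] + [0,2],
  ∂[0,1,3] = [1,3] − [0,3] + [0,1].
As a 6×4 matrix over Z this has rank 3, with invariant factors (1,1,1).

∂_3: C_3 → C_2 sends each 3-simplex σ to the alternating sum Σ_i (−1)^i (σ with its i-th vertex removed). For instance
  ∂[0,1,2,3] = [1,2,3] − [0,2,3] + [0,1,3] − [0,1,2].
This gives a 4×1 integer matrix of rank 1; reducing to Smith normal form yields diagonal entries (1).

From H_k ≅ ker(∂_k) / im(∂_{k+1}) we obtain:

  H_1: rank ker ∂_1 − rank ∂_2 = (6 − 3) − 3 = 0, and the invariant factors of ∂_2 are all 1, so H_1 ≅ 0.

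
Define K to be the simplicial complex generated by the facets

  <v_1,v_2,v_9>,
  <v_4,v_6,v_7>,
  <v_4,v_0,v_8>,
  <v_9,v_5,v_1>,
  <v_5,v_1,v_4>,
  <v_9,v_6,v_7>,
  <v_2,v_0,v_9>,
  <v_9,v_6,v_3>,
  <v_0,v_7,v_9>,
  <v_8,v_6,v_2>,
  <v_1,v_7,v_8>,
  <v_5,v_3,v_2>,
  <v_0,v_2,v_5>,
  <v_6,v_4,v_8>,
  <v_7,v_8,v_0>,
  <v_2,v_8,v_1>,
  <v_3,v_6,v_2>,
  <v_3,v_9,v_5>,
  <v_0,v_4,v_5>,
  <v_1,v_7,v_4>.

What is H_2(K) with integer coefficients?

Fix the vertex order v_0 < v_1 < v_2 < v_3 < v_4 < v_5 < v_6 < v_7 < v_8 < v_9 and write every simplex with vertices in increasing order. Then dim K = 2 and the simplices of K are:

  0-simplices (10): [v_0], [v_1], [v_2], [v_3], [v_4], [v_5], [v_6], [v_7], [v_8], [v_9]
  1-simplices (30): (30 of them)
  2-simplices (20): (20 of them)

so the chain groups are C_0 ≅ Z^10, C_1 ≅ Z^30, C_2 ≅ Z^20.

Boundary ∂_1: C_1 → C_0 sends each edge [p,q] (with p < q) to q − p. For instance
  ∂[v_2,v_6] = [v_6] − [v_2].
This gives a 10×30 integer matrix of rank 9; reducing to Smith normal form yields diagonal entries (1,1,1,1,1,1,1,1,1).

The boundary map ∂_2: C_2 → C_1 maps a triangle to the signed sum of its edges. For instance
  ∂[v_6,v_7,v_9] = [v_7,v_9] − [v_6,v_9] + [v_6,v_7],
  ∂[v_2,v_6,v_8] = [v_6,v_8] − [v_2,v_8] + [v_2,v_6].
As a 30×20 matrix over Z this has rank 20, with invariant factors (1,1,1,1,1,1,1,1,1,1,1,1,1,1,1,1,1,1,1,2).

Computing H_k = (kernel of ∂_k) / (image of ∂_{k+1}):

  H_2: rank ker ∂_2 − rank ∂_3 = (20 − 20) − 0 = 0, and there is no ∂_3, so H_2 ≅ 0.

H_2 ≅ 0.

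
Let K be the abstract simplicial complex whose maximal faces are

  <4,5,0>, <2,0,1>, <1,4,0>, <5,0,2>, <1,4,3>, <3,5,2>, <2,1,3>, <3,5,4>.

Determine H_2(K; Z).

Take the total order 0 < 1 < 2 < 3 < 4 < 5 on the vertex set. Then K (dimension 2) consists of the simplices:

  0-simplices (6): [0], [1], [2], [3], [4], [5]
  1-simplices (12): [0,1], [0,2], [0,4], [0,5], [1,2], [1,3], [1,4], [2,3], [2,5], [3,4], [3,5], [4,5]
  2-simplices (8): [0,1,2], [0,1,4], [0,2,5], [0,4,5], [1,2,3], [1,3,4], [2,3,5], [3,4,5]

Hence C_0 ≅ Z^6, C_1 ≅ Z^12, C_2 ≅ Z^8.

∂_1: C_1 → C_0 is given by ∂[p,q] = [q] − [p].
The 6×12 boundary matrix has rank 5 and Smith normal form diag(1,1,1,1,1).

Boundary ∂_2: C_2 → C_1 sends each 2-simplex [p,q,r] to [q,r] − [p,r] + [p,q]. For instance
  ∂[2,3,5] = [3,5] − [2,5] + [2,3],
  ∂[0,1,2] = [1,2] − [0,2] + [0,1].
As a 12×8 matrix over Z this has rank 7, with invariant factors (1,1,1,1,1,1,1).

Reading off H_k = ker ∂_k / im ∂_{k+1}:

  H_2: rank ker ∂_2 − rank ∂_3 = (8 − 7) − 0 = 1, and there is no ∂_3, so H_2 ≅ Z.

H_2 ≅ Z.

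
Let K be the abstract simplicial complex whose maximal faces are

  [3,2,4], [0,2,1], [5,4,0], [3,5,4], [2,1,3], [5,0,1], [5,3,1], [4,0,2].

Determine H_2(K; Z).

H_2 ≅ Z.

We work with the vertex ordering 0 < 1 < 2 < 3 < 4 < 5. The simplices of K, each written with vertices in increasing order, are:

  0-simplices (6): [0], [1], [2], [3], [4], [5]
  1-simplices (12): [0,1], [0,2], [0,4], [0,5], [1,2], [1,3], [1,5], [2,3], [2,4], [3,4], [3,5], [4,5]
  2-simplices (8): [0,1,2], [0,1,5], [0,2,4], [0,4,5], [1,2,3], [1,3,5], [2,3,4], [3,4,5]

giving chain groups C_0 ≅ Z^6, C_1 ≅ Z^12, C_2 ≅ Z^8.

The boundary map ∂_1: C_1 → C_0 is given by ∂[p,q] = [q] − [p].
The 6×12 boundary matrix has rank 5 and Smith normal form diag(1,1,1,1,1).

The boundary map ∂_2: C_2 → C_1 acts by ∂[p,q,r] = [q,r] − [p,r] + [p,q]. For instance
  ∂[0,1,5] = [1,5] − [0,5] + [0,1],
  ∂[1,2,3] = [2,3] − [1,3] + [1,2].
The 12×8 boundary matrix has rank 7 and Smith normal form diag(1,1,1,1,1,1,1).

Computing H_k = (kernel of ∂_k) / (image of ∂_{k+1}):

  H_2: rank ker ∂_2 − rank ∂_3 = (8 − 7) − 0 = 1, and there is no ∂_3, so H_2 = Z.

(K is a triangulation of the 2-sphere S^2.)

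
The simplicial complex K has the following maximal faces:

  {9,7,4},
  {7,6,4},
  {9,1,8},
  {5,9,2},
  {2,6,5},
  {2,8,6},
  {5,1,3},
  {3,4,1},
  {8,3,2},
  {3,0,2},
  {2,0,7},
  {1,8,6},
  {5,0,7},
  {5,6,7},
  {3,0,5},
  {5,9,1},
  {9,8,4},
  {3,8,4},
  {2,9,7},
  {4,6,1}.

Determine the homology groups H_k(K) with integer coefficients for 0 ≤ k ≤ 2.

H_0 ≅ Z,  H_1 ≅ Z × Z/2,  H_2 = 0.

Order the vertices as 0 < 1 < 2 < 3 < 4 < 5 < 6 < 7 < 8 < 9. Listing each simplex with vertices in this order, K has dimension 2 with simplices:

  0-simplices (10): [0], [1], [2], [3], [4], [5], [6], [7], [8], [9]
  1-simplices (30): (30 of them)
  2-simplices (20): (20 of them)

so the chain groups are C_0 ≅ Z^10, C_1 ≅ Z^30, C_2 ≅ Z^20.

Boundary ∂_1: C_1 → C_0 is given by ∂[p,q] = [q] − [p].
As a 10×30 matrix over Z this has rank 9, with invariant factors (1,1,1,1,1,1,1,1,1).

Boundary ∂_2: C_2 → C_1 maps a triangle to the signed sum of its edges. For instance
  ∂[0,2,3] = [2,3] − [0,3] + [0,2],
  ∂[2,7,9] = [7,9] − [2,9] + [2,7].
The resulting 30×20 matrix has rank 20, and its Smith normal form has invariant factors (1,1,1,1,1,1,1,1,1,1,1,1,1,1,1,1,1,1,1,2).

Computing H_k = (kernel of ∂_k) / (image of ∂_{k+1}):

  H_0: rank C_0 − rank ∂_1 = 10 − 9 = 1, and the invariant factors of ∂_1 are all 1, so H_0 ≅ Z.
  H_1: rank ker ∂_1 − rank ∂_2 = (30 − 9) − 20 = 1, and ∂_2 has invariant factor 2 > 1, so H_1 ≅ Z × Z/2.
  H_2: rank ker ∂_2 − rank ∂_3 = (20 − 20) − 0 = 0, and there is no ∂_3, so H_2 ≅ 0.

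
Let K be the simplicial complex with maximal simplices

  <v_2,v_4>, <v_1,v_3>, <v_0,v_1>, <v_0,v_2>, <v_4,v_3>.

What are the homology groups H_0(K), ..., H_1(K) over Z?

K has 5 vertices, 5 edges.
rank ∂_0 = 0, rank ∂_1 = 4 ⇒ b_0 = 5 − 0 − 4 = 1; all invariant factors of ∂_1 are 1 so no torsion. So H_0 = Z.
rank ∂_1 = 4, rank ∂_2 = 0 ⇒ b_1 = 5 − 4 − 0 = 1. So H_1 = Z.

H_0 = Z,  H_1 = Z.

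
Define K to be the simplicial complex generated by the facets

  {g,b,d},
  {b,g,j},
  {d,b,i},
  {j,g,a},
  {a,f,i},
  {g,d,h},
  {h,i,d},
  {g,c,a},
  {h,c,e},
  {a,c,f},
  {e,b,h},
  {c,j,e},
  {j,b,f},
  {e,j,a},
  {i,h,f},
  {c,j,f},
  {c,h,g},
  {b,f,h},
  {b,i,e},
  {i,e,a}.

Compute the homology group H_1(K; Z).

Take the total order a < b < c < d < e < f < g < h < i < j on the vertex set. Then K (dimension 2) consists of the simplices:

  0-simplices (10): a, b, c, d, e, f, g, h, i, j
  1-simplices (30): ac, ae, af, ag, ai, aj, bd, be, bf, bg, bh, bi, bj, ce, cf, cg, ch, cj, dg, dh, di, eh, ei, ej, fh, fi, fj, gh, gj, hi
  2-simplices (20): acf, acg, aei, aej, afi, agj, bdg, bdi, beh, bei, bfh, bfj, bgj, ceh, cej, cfj, cgh, dgh, dhi, fhi

giving chain groups C_0 ≅ Z^10, C_1 ≅ Z^30, C_2 ≅ Z^20.

∂_1: C_1 → C_0 sends each edge [p,q] (with p < q) to q − p. For instance
  ∂fh = h − f.
This gives a 10×30 integer matrix of rank 9; reducing to Smith normal form yields diagonal entries (1,1,1,1,1,1,1,1,1).

∂_2: C_2 → C_1 acts by ∂[p,q,r] = [q,r] − [p,r] + [p,q]. For instance
  ∂acf = cf − af + ac,
  ∂agj = gj − aj + ag.
The resulting 30×20 matrix has rank 20, and its Smith normal form has invariant factors (1,1,1,1,1,1,1,1,1,1,1,1,1,1,1,1,1,1,1,2).

Now H_k = ker ∂_k / im ∂_{k+1}, so:

  H_1: rank ker ∂_1 − rank ∂_2 = (30 − 9) − 20 = 1, and ∂_2 has invariant factor 2 > 1, so H_1 ≅ Z ⊕ Z/2.

(K is a triangulation of the Klein bottle.)

H_1 = Z ⊕ Z/2.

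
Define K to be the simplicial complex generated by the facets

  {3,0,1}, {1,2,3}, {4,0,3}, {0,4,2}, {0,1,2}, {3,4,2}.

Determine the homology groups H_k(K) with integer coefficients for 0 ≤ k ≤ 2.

Fix the vertex order 0 < 1 < 2 < 3 < 4 and write every simplex with vertices in increasing order. Then dim K = 2 and the simplices of K are:

  0-simplices (5): [0], [1], [2], [3], [4]
  1-simplices (9): [0,1], [0,2], [0,3], [0,4], [1,2], [1,3], [2,3], [2,4], [3,4]
  2-simplices (6): [0,1,2], [0,1,3], [0,2,4], [0,3,4], [1,2,3], [2,3,4]

so the chain groups are C_0 ≅ Z^5, C_1 ≅ Z^9, C_2 ≅ Z^6.

∂_1: C_1 → C_0 maps an edge to its endpoints' difference, ∂[p,q] = q − p.
The 5×9 boundary matrix has rank 4 and Smith normal form diag(1,1,1,1).

Boundary ∂_2: C_2 → C_1 sends each 2-simplex [p,q,r] to [q,r] − [p,r] + [p,q]. For instance
  ∂[0,2,4] = [2,4] − [0,4] + [0,2],
  ∂[1,2,3] = [2,3] − [1,3] + [1,2].
As a 9×6 matrix over Z this has rank 5, with invariant factors (1,1,1,1,1).

Now H_k = ker ∂_k / im ∂_{k+1}, so:

  H_0: rank C_0 − rank ∂_1 = 5 − 4 = 1, and the invariant factors of ∂_1 are all 1, so H_0 = Z.
  H_1: rank ker ∂_1 − rank ∂_2 = (9 − 4) − 5 = 0, and the invariant factors of ∂_2 are all 1, so H_1 = 0.
  H_2: rank ker ∂_2 − rank ∂_3 = (6 − 5) − 0 = 1, and there is no ∂_3, so H_2 = Z.

As a check, the Euler characteristic is 5 − 9 + 6 = 2, which agrees with 1 − 0 + 1 = 2.

H_0 ≅ Z,  H_1 = 0,  H_2 ≅ Z.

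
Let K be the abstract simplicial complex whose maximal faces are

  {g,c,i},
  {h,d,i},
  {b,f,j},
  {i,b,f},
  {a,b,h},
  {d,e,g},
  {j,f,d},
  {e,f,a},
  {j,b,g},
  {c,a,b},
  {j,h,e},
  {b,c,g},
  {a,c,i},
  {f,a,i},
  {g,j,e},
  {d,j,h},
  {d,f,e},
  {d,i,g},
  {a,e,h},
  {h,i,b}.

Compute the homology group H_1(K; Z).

H_1 ≅ Z ⊕ Z/2Z.

Fix the vertex order a < b < c < d < e < f < g < h < i < j and write every simplex with vertices in increasing order. Then dim K = 2 and the simplices of K are:

  0-simplices (10): a, b, c, d, e, f, g, h, i, j
  1-simplices (30): ab, ac, ae, af, ah, ai, bc, bf, bg, bh, bi, bj, cg, ci, de, df, dg, dh, di, dj, ef, eg, eh, ej, fi, fj, gi, gj, hi, hj
  2-simplices (20): abc, abh, aci, aef, aeh, afi, bcg, bfi, bfj, bgj, bhi, cgi, def, deg, dfj, dgi, dhi, dhj, egj, ehj

giving chain groups C_0 ≅ Z^10, C_1 ≅ Z^30, C_2 ≅ Z^20.

∂_1: C_1 → C_0 maps an edge to its endpoints' difference, ∂[p,q] = q − p. For instance
  ∂ef = f − e.
The resulting 10×30 matrix has rank 9, and its Smith normal form has invariant factors (1,1,1,1,1,1,1,1,1).

∂_2: C_2 → C_1 acts by ∂[p,q,r] = [q,r] − [p,r] + [p,q]. For instance
  ∂deg = eg − dg + de,
  ∂afi = fi − ai + af.
The 30×20 boundary matrix has rank 20 and Smith normal form diag(1,1,1,1,1,1,1,1,1,1,1,1,1,1,1,1,1,1,1,2).

Now H_k = ker ∂_k / im ∂_{k+1}, so:

  H_1: rank ker ∂_1 − rank ∂_2 = (30 − 9) − 20 = 1, and ∂_2 has invariant factor 2 > 1, so H_1 = Z ⊕ Z/2Z.

(K is a triangulation of the Klein bottle.)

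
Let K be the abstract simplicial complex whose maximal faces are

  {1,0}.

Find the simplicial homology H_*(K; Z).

K has 2 vertices, 1 edge.
rank ∂_0 = 0, rank ∂_1 = 1 ⇒ b_0 = 2 − 0 − 1 = 1; all invariant factors of ∂_1 are 1 so no torsion. So H_0 = Z.
rank ∂_1 = 1, rank ∂_2 = 0 ⇒ b_1 = 1 − 1 − 0 = 0. So H_1 = 0.

H_0 = Z,  H_1 = 0.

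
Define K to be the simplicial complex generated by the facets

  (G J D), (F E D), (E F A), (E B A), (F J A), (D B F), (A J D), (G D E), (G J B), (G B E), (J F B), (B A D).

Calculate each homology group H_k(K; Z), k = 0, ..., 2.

H_0 ≅ Z,  H_1 ≅ Z/2Z,  H_2 = 0.

We work with the vertex ordering A < B < D < E < F < G < J. The simplices of K, each written with vertices in increasing order, are:

  0-simplices (7): A, B, D, E, F, G, J
  1-simplices (18): AB, AD, AE, AF, AJ, BD, BE, BF, BG, BJ, DE, DF, DG, DJ, EF, EG, FJ, GJ
  2-simplices (12): ABD, ABE, ADJ, AEF, AFJ, BDF, BEG, BFJ, BGJ, DEF, DEG, DGJ

Hence C_0 ≅ Z^7, C_1 ≅ Z^18, C_2 ≅ Z^12.

∂_1: C_1 → C_0 maps an edge to its endpoints' difference, ∂[p,q] = q − p. For instance
  ∂DF = F − D.
This gives a 7×18 integer matrix of rank 6; reducing to Smith normal form yields diagonal entries (1,1,1,1,1,1).

The boundary map ∂_2: C_2 → C_1 sends each 2-simplex [p,q,r] to [q,r] − [p,r] + [p,q]. For instance
  ∂DEF = EF − DF + DE,
  ∂BDF = DF − BF + BD.
The resulting 18×12 matrix has rank 12, and its Smith normal form has invariant factors (1,1,1,1,1,1,1,1,1,1,1,2).

Reading off H_k = ker ∂_k / im ∂_{k+1}:

  H_0: rank C_0 − rank ∂_1 = 7 − 6 = 1, and the invariant factors of ∂_1 are all 1, so H_0 ≅ Z.
  H_1: rank ker ∂_1 − rank ∂_2 = (18 − 6) − 12 = 0, and ∂_2 has invariant factor 2 > 1, so H_1 ≅ Z/2Z.
  H_2: rank ker ∂_2 − rank ∂_3 = (12 − 12) − 0 = 0, and there is no ∂_3, so H_2 ≅ 0.

(K is a triangulation of the real projective plane RP^2.)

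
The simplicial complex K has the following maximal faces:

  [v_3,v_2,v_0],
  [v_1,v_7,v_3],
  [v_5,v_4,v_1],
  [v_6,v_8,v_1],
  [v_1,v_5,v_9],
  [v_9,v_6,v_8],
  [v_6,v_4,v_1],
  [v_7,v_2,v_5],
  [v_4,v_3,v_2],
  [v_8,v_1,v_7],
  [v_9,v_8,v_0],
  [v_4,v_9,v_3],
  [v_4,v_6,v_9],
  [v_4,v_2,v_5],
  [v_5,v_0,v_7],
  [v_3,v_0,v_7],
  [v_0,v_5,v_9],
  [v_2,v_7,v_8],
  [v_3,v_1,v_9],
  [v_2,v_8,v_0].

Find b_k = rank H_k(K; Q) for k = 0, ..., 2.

b_0 = 1, b_1 = 1, b_2 = 0.

K has 10 vertices, 30 edges, 20 triangles.
rank ∂_0 = 0, rank ∂_1 = 9 ⇒ b_0 = 10 − 0 − 9 = 1; all invariant factors of ∂_1 are 1 so no torsion. So H_0 ≅ Z.
rank ∂_1 = 9, rank ∂_2 = 20 ⇒ b_1 = 30 − 9 − 20 = 1; ∂_2 has invariant factor(s) [2] giving torsion. So H_1 ≅ Z ⊕ Z/2.
rank ∂_2 = 20, rank ∂_3 = 0 ⇒ b_2 = 20 − 20 − 0 = 0. So H_2 ≅ 0.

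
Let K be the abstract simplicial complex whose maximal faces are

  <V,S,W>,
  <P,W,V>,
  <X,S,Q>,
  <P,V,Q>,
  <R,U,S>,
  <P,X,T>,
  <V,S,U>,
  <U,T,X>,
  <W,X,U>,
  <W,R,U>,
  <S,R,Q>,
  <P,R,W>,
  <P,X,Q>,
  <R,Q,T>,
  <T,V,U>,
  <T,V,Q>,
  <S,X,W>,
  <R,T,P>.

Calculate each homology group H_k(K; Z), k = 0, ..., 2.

Order the vertices as P < Q < R < S < T < U < V < W < X. Listing each simplex with vertices in this order, K has dimension 2 with simplices:

  0-simplices (9): P, Q, R, S, T, U, V, W, X
  1-simplices (27): PQ, PR, PT, PV, PW, PX, QR, QS, QT, QV, QX, RS, RT, RU, RW, SU, SV, SW, SX, TU, TV, TX, UV, UW, UX, VW, WX
  2-simplices (18): PQV, PQX, PRT, PRW, PTX, PVW, QRS, QRT, QSX, QTV, RSU, RUW, SUV, SVW, SWX, TUV, TUX, UWX

Hence C_0 ≅ Z^9, C_1 ≅ Z^27, C_2 ≅ Z^18.

Boundary ∂_1: C_1 → C_0 is given by ∂[p,q] = [q] − [p].
The resulting 9×27 matrix has rank 8, and its Smith normal form has invariant factors (1,1,1,1,1,1,1,1).

Boundary ∂_2: C_2 → C_1 acts by ∂[p,q,r] = [q,r] − [p,r] + [p,q]. For instance
  ∂PTX = TX − PX + PT,
  ∂PVW = VW − PW + PV.
This gives a 27×18 integer matrix of rank 18; reducing to Smith normal form yields diagonal entries (1,1,1,1,1,1,1,1,1,1,1,1,1,1,1,1,1,2).

Reading off H_k = ker ∂_k / im ∂_{k+1}:

  H_0: rank C_0 − rank ∂_1 = 9 − 8 = 1, and the invariant factors of ∂_1 are all 1, so H_0 ≅ Z.
  H_1: rank ker ∂_1 − rank ∂_2 = (27 − 8) − 18 = 1, and ∂_2 has invariant factor 2 > 1, so H_1 ≅ Z ⊕ Z_2.
  H_2: rank ker ∂_2 − rank ∂_3 = (18 − 18) − 0 = 0, and there is no ∂_3, so H_2 ≅ 0.

As a check, the Euler characteristic is 9 − 27 + 18 = 0, which agrees with 1 − 1 + 0 = 0.
(K is a triangulation of the Klein bottle.)

H_0 = Z,  H_1 = Z ⊕ Z_2,  H_2 = 0.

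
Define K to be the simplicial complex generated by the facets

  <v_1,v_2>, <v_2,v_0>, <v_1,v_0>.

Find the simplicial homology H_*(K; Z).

Take the total order v_0 < v_1 < v_2 on the vertex set. Then K (dimension 1) consists of the simplices:

  0-simplices (3): [v_0], [v_1], [v_2]
  1-simplices (3): [v_0,v_1], [v_0,v_2], [v_1,v_2]

giving chain groups C_0 ≅ Z^3, C_1 ≅ Z^3.

∂_1: C_1 → C_0 maps an edge to its endpoints' difference, ∂[p,q] = q − p. For instance
  ∂[v_1,v_2] = [v_2] − [v_1].
The 3×3 boundary matrix has rank 2 and Smith normal form diag(1,1).

Reading off H_k = ker ∂_k / im ∂_{k+1}:

  H_0: rank C_0 − rank ∂_1 = 3 − 2 = 1, and the invariant factors of ∂_1 are all 1, so H_0 = Z.
  H_1: rank ker ∂_1 − rank ∂_2 = (3 − 2) − 0 = 1, and there is no ∂_2, so H_1 = Z.

H_0 = Z,  H_1 = Z.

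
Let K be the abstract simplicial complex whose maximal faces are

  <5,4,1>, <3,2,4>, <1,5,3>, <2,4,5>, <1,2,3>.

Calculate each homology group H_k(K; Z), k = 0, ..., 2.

H_0 ≅ Z,  H_1 ≅ Z,  H_2 = 0.

Take the total order 1 < 2 < 3 < 4 < 5 on the vertex set. Then K (dimension 2) consists of the simplices:

  0-simplices (5): [1], [2], [3], [4], [5]
  1-simplices (10): [1,2], [1,3], [1,4], [1,5], [2,3], [2,4], [2,5], [3,4], [3,5], [4,5]
  2-simplices (5): [1,2,3], [1,3,5], [1,4,5], [2,3,4], [2,4,5]

so the chain groups are C_0 ≅ Z^5, C_1 ≅ Z^10, C_2 ≅ Z^5.

The boundary map ∂_1: C_1 → C_0 is given by ∂[p,q] = [q] − [p]. For instance
  ∂[1,5] = [5] − [1].
The resulting 5×10 matrix has rank 4, and its Smith normal form has invariant factors (1,1,1,1).

∂_2: C_2 → C_1 sends each 2-simplex [p,q,r] to [q,r] − [p,r] + [p,q]. For instance
  ∂[1,4,5] = [4,5] − [1,5] + [1,4],
  ∂[1,2,3] = [2,3] − [1,3] + [1,2].
The resulting 10×5 matrix has rank 5, and its Smith normal form has invariant factors (1,1,1,1,1).

Computing H_k = (kernel of ∂_k) / (image of ∂_{k+1}):

  H_0: rank C_0 − rank ∂_1 = 5 − 4 = 1, and the invariant factors of ∂_1 are all 1, so H_0 ≅ Z.
  H_1: rank ker ∂_1 − rank ∂_2 = (10 − 4) − 5 = 1, and the invariant factors of ∂_2 are all 1, so H_1 ≅ Z.
  H_2: rank ker ∂_2 − rank ∂_3 = (5 − 5) − 0 = 0, and there is no ∂_3, so H_2 ≅ 0.

As a check, the Euler characteristic is 5 − 10 + 5 = 0, which agrees with 1 − 1 + 0 = 0.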